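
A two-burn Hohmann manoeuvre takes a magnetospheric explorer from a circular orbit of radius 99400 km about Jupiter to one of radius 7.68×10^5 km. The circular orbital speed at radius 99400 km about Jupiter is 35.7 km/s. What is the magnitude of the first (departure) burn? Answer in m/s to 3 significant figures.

Δv₁ = 11800 m/s

From the circular-orbit relation v² = μ/r at r = 99400 km: μ = v²r = (35.7)² × 99400 = 1.26684×10^8 km³/s².
Transfer-ellipse semi-major axis a_t = (r₁ + r₂)/2 = (99400 + 7.680×10^5)/2 = 4.337×10^5 km.
On the circular orbit at r = 99400 km, v_c = √(μ/r) = 35.70 km/s.
Transfer-orbit speed at the same r (vis-viva, a = a_t): v_t = √[μ(2/r − 1/a_t)] = 47.51 km/s.
Δv₁ = |v_t − v_c| = |47.51 − 35.70| = 11.81 km/s.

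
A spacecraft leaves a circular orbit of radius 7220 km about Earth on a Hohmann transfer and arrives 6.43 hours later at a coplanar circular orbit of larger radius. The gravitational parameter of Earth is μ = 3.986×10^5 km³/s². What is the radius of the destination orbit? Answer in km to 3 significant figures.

r₂ = 48500 km

Transfer time t = 6.43 hours = 23148 s, and t = π√(a_t³/μ).
So a_t = (μ t²/π²)^(1/3) = (3.986×10^5 × (23148)² / π²)^(1/3) = 27867 km.
Since a_t = (r₁ + r₂)/2, r₂ = 2a_t − r₁ = 2×27867 − 7220 = 48514 km.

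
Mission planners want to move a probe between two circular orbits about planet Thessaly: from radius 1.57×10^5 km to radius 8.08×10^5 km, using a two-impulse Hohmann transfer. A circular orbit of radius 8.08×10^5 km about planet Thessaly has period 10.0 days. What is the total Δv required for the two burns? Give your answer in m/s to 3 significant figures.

Δv = 6440 m/s

From Kepler's third law T² = 4π²r³/μ at r = 8.08×10^5 km, T = 10.0 days = 10.0 × 86400 s = 8.640×10^5 s: μ = 4π²r³/T² = 2.78976×10^7 km³/s².
The Hohmann ellipse has a_t = (r₁ + r₂)/2 = 4.825×10^5 km.
At r₁ the circular-orbit speed is v₁ = √(μ/r₁) = 13.33 km/s.
Transfer-orbit speed at r₁ (vis-viva): v_p = √[μ(2/r₁ − 1/a_t)] = 17.25 km/s.
First burn Δv₁ = |v_p − v₁| = 3.920 km/s.
At r₂, v₂ = √(μ/r₂) = 5.876 km/s.
Transfer-orbit speed at r₂: v_a = √[μ(2/r₂ − 1/a_t)] = 3.352 km/s.
Second burn Δv₂ = |v₂ − v_a| = 2.524 km/s.
Total Δv = Δv₁ + Δv₂ = 6.444 km/s.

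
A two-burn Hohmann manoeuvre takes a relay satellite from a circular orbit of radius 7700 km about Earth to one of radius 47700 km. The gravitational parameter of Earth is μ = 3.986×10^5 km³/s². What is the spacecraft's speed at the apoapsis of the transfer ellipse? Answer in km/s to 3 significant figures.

The Hohmann ellipse has a_t = (r₁ + r₂)/2 = 27700 km.
At apoapsis, r = 47700 km.
From the vis-viva equation, v = √[μ(2/r − 1/a_t)] = 1.524 km/s.

v = 1.52 km/s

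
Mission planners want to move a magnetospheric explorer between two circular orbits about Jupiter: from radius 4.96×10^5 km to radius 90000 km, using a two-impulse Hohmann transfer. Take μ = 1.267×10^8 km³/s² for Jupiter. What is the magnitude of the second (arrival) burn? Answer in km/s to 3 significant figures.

Semi-major axis of the transfer orbit: a_t = (4.960×10^5 + 90000)/2 = 2.930×10^5 km.
On the circular orbit at r = 90000 km, v_c = √(μ/r) = 37.52 km/s.
Transfer-orbit speed at the same r (vis-viva, a = a_t): v_t = √[μ(2/r − 1/a_t)] = 48.82 km/s.
Δv₂ = |v_t − v_c| = |48.82 − 37.52| = 11.30 km/s.

Δv₂ = 11.3 km/s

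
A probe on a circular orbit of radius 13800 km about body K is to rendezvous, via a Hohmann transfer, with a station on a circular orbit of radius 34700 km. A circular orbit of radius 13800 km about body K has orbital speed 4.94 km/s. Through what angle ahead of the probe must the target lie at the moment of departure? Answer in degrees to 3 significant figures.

From the circular-orbit relation v² = μ/r at r = 13800 km: μ = v²r = (4.94)² × 13800 = 3.36770×10^5 km³/s².
Transfer-ellipse semi-major axis a_t = (r₁ + r₂)/2 = (13800 + 34700)/2 = 24250 km.
The half-period of the transfer ellipse is t = π√(a_t³/μ) = 20443.3 s.
The target's mean motion on its circular orbit is ω₂ = √(μ/r₂³) = 8.97785×10^-5 rad/s.
Angle swept by the target during transfer: ω₂·t = 1.8354 rad = 105.2°.
The probe traverses 180° on the transfer ellipse, so the target must lead by 180° − 105.2° = 74.8°.

φ = 74.8°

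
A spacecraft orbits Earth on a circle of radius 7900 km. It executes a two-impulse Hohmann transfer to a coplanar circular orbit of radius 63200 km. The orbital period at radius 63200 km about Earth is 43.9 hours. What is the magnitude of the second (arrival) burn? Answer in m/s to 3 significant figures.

From Kepler's third law T² = 4π²r³/μ at r = 63200 km, T = 43.9 hours = 43.9 × 3600 s = 1.5804×10^5 s: μ = 4π²r³/T² = 3.99004×10^5 km³/s².
Transfer-ellipse semi-major axis a_t = (r₁ + r₂)/2 = (7900 + 63200)/2 = 35550 km.
Circular speed at r = 63200 km: v_c = √(μ/r) = 2.5126 km/s.
Transfer-orbit speed at the same r (vis-viva, a = a_t): v_t = √[μ(2/r − 1/a_t)] = 1.1845 km/s.
Δv₂ = |v_t − v_c| = |1.1845 − 2.5126| = 1.328 km/s.

Δv₂ = 1330 m/s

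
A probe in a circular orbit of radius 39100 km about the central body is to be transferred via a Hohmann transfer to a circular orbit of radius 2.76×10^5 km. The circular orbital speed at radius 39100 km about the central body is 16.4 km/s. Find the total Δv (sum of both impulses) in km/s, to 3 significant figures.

From the circular-orbit relation v² = μ/r at r = 39100 km: μ = v²r = (16.4)² × 39100 = 1.05163×10^7 km³/s².
Transfer-ellipse semi-major axis a_t = (r₁ + r₂)/2 = (39100 + 2.760×10^5)/2 = 1.5755×10^5 km.
At r₁ the circular-orbit speed is v₁ = √(μ/r₁) = 16.400 km/s.
On the transfer ellipse at r₁, v² = μ(2/r − 1/a) gives v_p = √[μ(2/r₁ − 1/a_t)] = 21.706 km/s.
First burn Δv₁ = |v_p − v₁| = 5.306 km/s.
Circular speed at r₂: v₂ = √(μ/r₂) = 6.173 km/s.
Transfer-orbit speed at r₂: v_a = √[μ(2/r₂ − 1/a_t)] = 3.075 km/s.
Second burn Δv₂ = |v₂ − v_a| = 3.098 km/s.
Total Δv = Δv₁ + Δv₂ = 8.404 km/s.

Δv = 8.40 km/s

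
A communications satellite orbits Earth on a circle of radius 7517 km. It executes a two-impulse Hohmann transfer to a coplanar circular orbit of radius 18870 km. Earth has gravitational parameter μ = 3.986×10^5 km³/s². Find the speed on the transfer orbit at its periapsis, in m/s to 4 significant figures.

Transfer-ellipse semi-major axis a_t = (r₁ + r₂)/2 = (7517 + 18870)/2 = 13193.5 km.
The periapsis of the transfer ellipse is at r = 7517 km.
From the vis-viva equation, v = √[μ(2/r − 1/a_t)] = 8.709 km/s.

v = 8709 m/s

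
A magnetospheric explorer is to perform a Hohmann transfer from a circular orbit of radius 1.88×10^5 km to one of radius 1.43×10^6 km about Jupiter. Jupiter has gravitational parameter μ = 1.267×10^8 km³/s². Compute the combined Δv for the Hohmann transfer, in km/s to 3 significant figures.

Δv = 13.4 km/s

Transfer-ellipse semi-major axis a_t = (r₁ + r₂)/2 = (1.880×10^5 + 1.430×10^6)/2 = 8.090×10^5 km.
At r₁ the circular-orbit speed is v₁ = √(μ/r₁) = 25.9603 km/s.
Transfer-orbit speed at r₁ (vis-viva): v_p = √[μ(2/r₁ − 1/a_t)] = 34.5146 km/s.
First burn Δv₁ = |v_p − v₁| = 8.554 km/s.
Circular speed at r₂: v₂ = √(μ/r₂) = 9.413 km/s.
Transfer-orbit speed at r₂: v_a = √[μ(2/r₂ − 1/a_t)] = 4.538 km/s.
Second burn Δv₂ = |v₂ − v_a| = 4.875 km/s.
Total Δv = Δv₁ + Δv₂ = 13.43 km/s.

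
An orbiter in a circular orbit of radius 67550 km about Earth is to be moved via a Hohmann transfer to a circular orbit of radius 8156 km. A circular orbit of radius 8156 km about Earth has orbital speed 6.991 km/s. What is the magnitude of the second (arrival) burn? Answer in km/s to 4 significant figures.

Δv₂ = 2.348 km/s

From the circular-orbit relation v² = μ/r at r = 8156 km: μ = v²r = (6.991)² × 8156 = 3.98617×10^5 km³/s².
The Hohmann ellipse has a_t = (r₁ + r₂)/2 = 37853 km.
Circular speed at r = 8156 km: v_c = √(μ/r) = 6.991 km/s.
Vis-viva on the transfer ellipse at r = 8156 km gives v_t = √[μ(2/r − 1/a_t)] = 9.339 km/s.
Δv₂ = |v_t − v_c| = |9.339 − 6.991| = 2.348 km/s.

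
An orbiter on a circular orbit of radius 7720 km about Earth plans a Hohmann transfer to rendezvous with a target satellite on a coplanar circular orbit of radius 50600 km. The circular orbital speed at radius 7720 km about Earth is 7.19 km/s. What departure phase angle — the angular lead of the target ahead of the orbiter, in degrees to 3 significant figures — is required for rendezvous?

From the circular-orbit relation v² = μ/r at r = 7720 km: μ = v²r = (7.19)² × 7720 = 3.99094×10^5 km³/s².
Semi-major axis of the transfer orbit: a_t = (7720 + 50600)/2 = 29160 km.
The half-period of the transfer ellipse is t = π√(a_t³/μ) = 24762.4 s.
Target angular speed ω₂ = √(μ/r₂³) = 5.55024×10^-5 rad/s.
Angle swept by the target during transfer: ω₂·t = 1.3744 rad = 78.75°.
Arrival is 180° from departure on the ellipse, so φ = 180° − 78.75° = 101°.

φ = 101°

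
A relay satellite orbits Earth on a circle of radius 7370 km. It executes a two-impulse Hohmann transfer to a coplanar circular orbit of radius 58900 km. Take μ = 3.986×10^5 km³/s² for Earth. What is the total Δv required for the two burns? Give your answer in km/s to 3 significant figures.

Δv = 3.83 km/s

Semi-major axis of the transfer orbit: a_t = (7370 + 58900)/2 = 33135 km.
At r₁ the circular-orbit speed is v₁ = √(μ/r₁) = 7.3542 km/s.
Transfer-orbit speed at r₁ (vis-viva equation): v_p = √[μ(2/r₁ − 1/a_t)] = 9.8050 km/s.
First burn Δv₁ = |v_p − v₁| = 2.4508 km/s.
Circular speed at r₂: v₂ = √(μ/r₂) = 2.6014 km/s.
Transfer-orbit speed at r₂: v_a = √[μ(2/r₂ − 1/a_t)] = 1.2269 km/s.
Second burn Δv₂ = |v₂ − v_a| = 1.3745 km/s.
Total Δv = Δv₁ + Δv₂ = 3.825 km/s.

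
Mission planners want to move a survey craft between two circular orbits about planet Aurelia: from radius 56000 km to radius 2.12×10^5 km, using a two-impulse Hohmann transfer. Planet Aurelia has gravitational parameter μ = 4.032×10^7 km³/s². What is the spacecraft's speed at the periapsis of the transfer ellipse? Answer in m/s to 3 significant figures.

The Hohmann ellipse has a_t = (r₁ + r₂)/2 = 1.340×10^5 km.
At periapsis, r = 56000 km.
From the vis-viva equation, v = √[μ(2/r − 1/a_t)] = 33.75 km/s.

v = 33800 m/s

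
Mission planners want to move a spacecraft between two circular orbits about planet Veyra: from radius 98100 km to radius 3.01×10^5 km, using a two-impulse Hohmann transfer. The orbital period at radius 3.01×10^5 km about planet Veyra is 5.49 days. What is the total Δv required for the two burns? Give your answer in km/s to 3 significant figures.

Δv = 2.79 km/s

From Kepler's third law T² = 4π²r³/μ at r = 3.01×10^5 km, T = 5.49 days = 5.49 × 86400 s = 4.74336×10^5 s: μ = 4π²r³/T² = 4.78506×10^6 km³/s².
Transfer-ellipse semi-major axis a_t = (r₁ + r₂)/2 = (98100 + 3.010×10^5)/2 = 1.9955×10^5 km.
At r₁ the circular-orbit speed is v₁ = √(μ/r₁) = 6.9841 km/s.
Transfer-orbit speed at r₁ (v² = μ(2/r − 1/a)): v_p = √[μ(2/r₁ − 1/a_t)] = 8.5776 km/s.
First burn Δv₁ = |v_p − v₁| = 1.5935 km/s.
At r₂, v₂ = √(μ/r₂) = 3.98713 km/s.
Transfer-orbit speed at r₂: v_a = √[μ(2/r₂ − 1/a_t)] = 2.79556 km/s.
Second burn Δv₂ = |v₂ − v_a| = 1.1916 km/s.
Total Δv = Δv₁ + Δv₂ = 2.785 km/s.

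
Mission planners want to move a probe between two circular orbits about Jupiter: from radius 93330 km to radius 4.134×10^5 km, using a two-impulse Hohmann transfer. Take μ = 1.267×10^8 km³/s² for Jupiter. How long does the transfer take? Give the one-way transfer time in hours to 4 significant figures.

Semi-major axis of the transfer orbit: a_t = (93330 + 4.134×10^5)/2 = 2.53365×10^5 km.
Transfer time t = π√(a_t³/μ) = π√((2.53365×10^5)³ / 1.267×10^8) = 35594 s.
Converting: 35594 s ÷ 3600 s/hour = 9.887 hours.

t = 9.887 hours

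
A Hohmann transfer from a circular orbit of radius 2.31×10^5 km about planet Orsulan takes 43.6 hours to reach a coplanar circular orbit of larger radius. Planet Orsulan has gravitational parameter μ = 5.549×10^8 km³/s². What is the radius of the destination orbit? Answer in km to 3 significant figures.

Transfer time t = 43.6 hours = 1.5696×10^5 s, and t = π√(a_t³/μ).
So a_t = (μ t²/π²)^(1/3) = (5.549×10^8 × (1.5696×10^5)² / π²)^(1/3) = 1.1147×10^6 km.
Since a_t = (r₁ + r₂)/2, r₂ = 2a_t − r₁ = 2×1.1147×10^6 − 2.310×10^5 = 1.9984×10^6 km.

r₂ = 2.00×10^6 km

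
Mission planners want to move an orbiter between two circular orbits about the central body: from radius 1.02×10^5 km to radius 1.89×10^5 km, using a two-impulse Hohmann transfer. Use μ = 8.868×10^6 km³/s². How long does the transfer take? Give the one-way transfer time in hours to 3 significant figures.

Transfer-ellipse semi-major axis a_t = (r₁ + r₂)/2 = (1.020×10^5 + 1.890×10^5)/2 = 1.455×10^5 km.
By Kepler's third law the transfer-orbit period is T = 2π√(a_t³/μ), so t = T/2 = 58550 s.
Converting: 58550 s ÷ 3600 s/hour = 16.3 hours.

t = 16.3 hours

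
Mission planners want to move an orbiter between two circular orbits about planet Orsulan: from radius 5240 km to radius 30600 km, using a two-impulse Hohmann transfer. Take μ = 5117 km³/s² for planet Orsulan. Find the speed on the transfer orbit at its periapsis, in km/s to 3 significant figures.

Semi-major axis of the transfer orbit: a_t = (5240 + 30600)/2 = 17920 km.
At periapsis, r = 5240 km.
From the vis-viva equation, v = √[μ(2/r − 1/a_t)] = 1.291 km/s.

v = 1.29 km/s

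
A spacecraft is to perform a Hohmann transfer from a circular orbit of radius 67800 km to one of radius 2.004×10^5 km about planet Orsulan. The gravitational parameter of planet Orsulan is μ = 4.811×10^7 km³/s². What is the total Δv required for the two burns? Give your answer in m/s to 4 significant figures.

Semi-major axis of the transfer orbit: a_t = (67800 + 2.004×10^5)/2 = 1.341×10^5 km.
At r₁ the circular-orbit speed is v₁ = √(μ/r₁) = 26.638 km/s.
Transfer-orbit speed at r₁ (v² = μ(2/r − 1/a)): v_p = √[μ(2/r₁ − 1/a_t)] = 32.564 km/s.
First burn Δv₁ = |v_p − v₁| = 5.926 km/s.
At r₂, v₂ = √(μ/r₂) = 15.494 km/s.
Transfer-orbit speed at r₂: v_a = √[μ(2/r₂ − 1/a_t)] = 11.017 km/s.
Second burn Δv₂ = |v₂ − v_a| = 4.477 km/s.
Total Δv = Δv₁ + Δv₂ = 10.40 km/s.

Δv = 10400 m/s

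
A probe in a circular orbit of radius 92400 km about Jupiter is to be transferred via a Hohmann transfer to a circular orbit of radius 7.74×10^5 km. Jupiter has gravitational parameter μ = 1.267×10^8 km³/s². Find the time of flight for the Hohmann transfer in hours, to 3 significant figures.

t = 22.1 hours

Transfer-ellipse semi-major axis a_t = (r₁ + r₂)/2 = (92400 + 7.740×10^5)/2 = 4.332×10^5 km.
Transfer time t = π√(a_t³/μ) = π√((4.332×10^5)³ / 1.267×10^8) = 79580 s.
Converting: 79580 s ÷ 3600 s/hour = 22.1 hours.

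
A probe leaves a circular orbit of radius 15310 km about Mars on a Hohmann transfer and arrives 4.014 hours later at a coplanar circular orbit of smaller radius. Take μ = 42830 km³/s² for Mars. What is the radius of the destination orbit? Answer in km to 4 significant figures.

r₂ = 4044 km

Transfer time t = 4.014 hours = 14450.4 s, and t = π√(a_t³/μ).
So a_t = (μ t²/π²)^(1/3) = (42830 × (14450.4)² / π²)^(1/3) = 9676.9 km.
Since a_t = (r₁ + r₂)/2, r₂ = 2a_t − r₁ = 2×9676.9 − 15310 = 4043.8 km.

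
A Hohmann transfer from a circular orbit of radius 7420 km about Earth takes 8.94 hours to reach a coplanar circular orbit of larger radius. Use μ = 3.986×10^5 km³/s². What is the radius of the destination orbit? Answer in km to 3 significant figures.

r₂ = 62000 km

Transfer time t = 8.94 hours = 32184 s, and t = π√(a_t³/μ).
So a_t = (μ t²/π²)^(1/3) = (3.986×10^5 × (32184)² / π²)^(1/3) = 34714 km.
Since a_t = (r₁ + r₂)/2, r₂ = 2a_t − r₁ = 2×34714 − 7420 = 62008 km.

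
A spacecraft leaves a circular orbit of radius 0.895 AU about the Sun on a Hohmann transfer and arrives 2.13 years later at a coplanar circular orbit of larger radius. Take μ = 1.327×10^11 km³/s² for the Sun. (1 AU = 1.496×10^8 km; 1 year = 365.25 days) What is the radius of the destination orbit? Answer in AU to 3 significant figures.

In km: r₁ = 0.895 × 1.496×10^8 = 1.33892×10^8 km.
Transfer time t = 2.13 years × 365.25 × 86400 s = 6.7217688×10^7 s, and t = π√(a_t³/μ).
So a_t = (μ t²/π²)^(1/3) = (1.327×10^11 × (6.7217688×10^7)² / π²)^(1/3) = 3.9311×10^8 km.
Since a_t = (r₁ + r₂)/2, r₂ = 2a_t − r₁ = 2×3.9311×10^8 − 1.33892×10^8 = 6.52328×10^8 km.
In AU: r₂ = 6.52328×10^8 / 1.496×10^8 = 4.36 AU.

r₂ = 4.36 AU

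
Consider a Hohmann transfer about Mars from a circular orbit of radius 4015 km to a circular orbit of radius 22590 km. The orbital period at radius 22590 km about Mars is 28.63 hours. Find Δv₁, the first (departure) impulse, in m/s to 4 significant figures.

From Kepler's third law T² = 4π²r³/μ at r = 22590 km, T = 28.63 hours = 28.63 × 3600 s = 1.03068×10^5 s: μ = 4π²r³/T² = 42841.1 km³/s².
Semi-major axis of the transfer orbit: a_t = (4015 + 22590)/2 = 13302.5 km.
On the circular orbit at r = 4015 km, v_c = √(μ/r) = 3.26654 km/s.
Transfer-orbit speed at the same r (vis-viva, a = a_t): v_t = √[μ(2/r − 1/a_t)] = 4.25676 km/s.
Δv₁ = |v_t − v_c| = |4.25676 − 3.26654| = 0.9902 km/s.

Δv₁ = 990.2 m/s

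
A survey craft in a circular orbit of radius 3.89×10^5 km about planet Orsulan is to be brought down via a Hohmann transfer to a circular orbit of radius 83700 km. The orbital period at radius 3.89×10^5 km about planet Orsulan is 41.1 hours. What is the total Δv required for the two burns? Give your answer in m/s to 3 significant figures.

Δv = 16800 m/s

From Kepler's third law T² = 4π²r³/μ at r = 3.89×10^5 km, T = 41.1 hours = 41.1 × 3600 s = 1.4796×10^5 s: μ = 4π²r³/T² = 1.06150×10^8 km³/s².
Transfer-ellipse semi-major axis a_t = (r₁ + r₂)/2 = (3.890×10^5 + 83700)/2 = 2.3635×10^5 km.
At r₁ the circular-orbit speed is v₁ = √(μ/r₁) = 16.5191 km/s.
On the transfer ellipse at r₁, vis-viva equation gives v_a = √[μ(2/r₁ − 1/a_t)] = 9.83037 km/s.
First burn Δv₁ = |v_a − v₁| = 6.6887 km/s.
At r₂, v₂ = √(μ/r₂) = 35.612 km/s.
Transfer-orbit speed at r₂: v_p = √[μ(2/r₂ − 1/a_t)] = 45.687 km/s.
Second burn Δv₂ = |v₂ − v_p| = 10.075 km/s.
Total Δv = Δv₁ + Δv₂ = 16.76 km/s.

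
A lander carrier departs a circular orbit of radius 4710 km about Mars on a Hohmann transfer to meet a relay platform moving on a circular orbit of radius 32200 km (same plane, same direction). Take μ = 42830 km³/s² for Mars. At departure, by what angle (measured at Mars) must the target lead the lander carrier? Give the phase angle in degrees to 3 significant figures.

The Hohmann ellipse has a_t = (r₁ + r₂)/2 = 18455 km.
The half-period of the transfer ellipse is t = π√(a_t³/μ) = 38058 s.
Target angular speed ω₂ = √(μ/r₂³) = 3.5817×10^-5 rad/s.
Angle swept by the target during transfer: ω₂·t = 1.3631 rad = 78.10°.
Arrival is 180° from departure on the ellipse, so φ = 180° − 78.10° = 102°.

φ = 102°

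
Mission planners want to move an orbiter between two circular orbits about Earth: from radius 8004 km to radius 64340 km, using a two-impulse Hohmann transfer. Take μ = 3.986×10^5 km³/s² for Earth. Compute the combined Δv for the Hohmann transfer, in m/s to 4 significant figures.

Semi-major axis of the transfer orbit: a_t = (8004 + 64340)/2 = 36172 km.
At r₁ the circular-orbit speed is v₁ = √(μ/r₁) = 7.057 km/s.
On the transfer ellipse at r₁, vis-viva equation gives v_p = √[μ(2/r₁ − 1/a_t)] = 9.412 km/s.
First burn Δv₁ = |v_p − v₁| = 2.355 km/s.
Circular speed at r₂: v₂ = √(μ/r₂) = 2.489 km/s.
Transfer-orbit speed at r₂: v_a = √[μ(2/r₂ − 1/a_t)] = 1.171 km/s.
Second burn Δv₂ = |v₂ − v_a| = 1.318 km/s.
Total Δv = Δv₁ + Δv₂ = 3.673 km/s.

Δv = 3673 m/s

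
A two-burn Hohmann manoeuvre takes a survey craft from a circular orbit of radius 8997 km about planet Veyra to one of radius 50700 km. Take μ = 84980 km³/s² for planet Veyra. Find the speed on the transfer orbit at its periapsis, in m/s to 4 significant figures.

Semi-major axis of the transfer orbit: a_t = (8997 + 50700)/2 = 29848.5 km.
The periapsis of the transfer ellipse is at r = 8997 km.
Applying v² = μ(2/r − 1/a_t): v = 4.005 km/s.

v = 4005 m/s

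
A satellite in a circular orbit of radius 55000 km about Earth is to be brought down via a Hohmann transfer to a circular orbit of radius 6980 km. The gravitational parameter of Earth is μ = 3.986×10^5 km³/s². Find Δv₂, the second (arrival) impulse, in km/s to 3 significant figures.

Transfer-ellipse semi-major axis a_t = (r₁ + r₂)/2 = (55000 + 6980)/2 = 30990 km.
On the circular orbit at r = 6980 km, v_c = √(μ/r) = 7.5569 km/s.
Transfer-orbit speed at the same r (vis-viva, a = a_t): v_t = √[μ(2/r − 1/a_t)] = 10.067 km/s.
Δv₂ = |v_t − v_c| = |10.067 − 7.5569| = 2.510 km/s.

Δv₂ = 2.51 km/s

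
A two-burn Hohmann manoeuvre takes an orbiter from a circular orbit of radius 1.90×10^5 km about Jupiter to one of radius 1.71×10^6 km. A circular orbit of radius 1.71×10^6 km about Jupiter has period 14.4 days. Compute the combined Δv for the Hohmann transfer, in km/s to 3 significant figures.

From Kepler's third law T² = 4π²r³/μ at r = 1.71×10^6 km, T = 14.4 days = 14.4 × 86400 s = 1.24416×10^6 s: μ = 4π²r³/T² = 1.27525×10^8 km³/s².
Semi-major axis of the transfer orbit: a_t = (1.900×10^5 + 1.710×10^6)/2 = 9.500×10^5 km.
Circular speed at r₁: v₁ = √(μ/r₁) = √(1.27525×10^8/1.900×10^5) = 25.907 km/s.
On the transfer ellipse at r₁, vis-viva gives v_p = √[μ(2/r₁ − 1/a_t)] = 34.758 km/s.
First burn Δv₁ = |v_p − v₁| = 8.8510 km/s.
At r₂, v₂ = √(μ/r₂) = 8.6357 km/s.
Transfer-orbit speed at r₂: v_a = √[μ(2/r₂ − 1/a_t)] = 3.8620 km/s.
Second burn Δv₂ = |v₂ − v_a| = 4.7737 km/s.
Δv = Δv₁ + Δv₂ = 8.8510 + 4.7737 = 13.62 km/s.

Δv = 13.6 km/s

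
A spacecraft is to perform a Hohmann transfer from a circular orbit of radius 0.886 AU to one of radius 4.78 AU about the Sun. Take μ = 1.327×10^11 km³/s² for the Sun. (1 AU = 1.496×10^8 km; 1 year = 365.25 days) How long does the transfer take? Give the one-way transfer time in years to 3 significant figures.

t = 2.38 years

In km: r₁ = 0.886 × 1.496×10^8 = 1.325456×10^8 km; r₂ = 4.78 × 1.496×10^8 = 7.15088×10^8 km.
Semi-major axis of the transfer orbit: a_t = (1.325456×10^8 + 7.15088×10^8)/2 = 4.238168×10^8 km.
Half the transfer-orbit period gives t = π√(a_t³/μ) = 7.525×10^7 s.
Converting: 7.525×10^7 s ÷ 3.15576×10^7 s/year (365.25 × 86400) = 2.38 years.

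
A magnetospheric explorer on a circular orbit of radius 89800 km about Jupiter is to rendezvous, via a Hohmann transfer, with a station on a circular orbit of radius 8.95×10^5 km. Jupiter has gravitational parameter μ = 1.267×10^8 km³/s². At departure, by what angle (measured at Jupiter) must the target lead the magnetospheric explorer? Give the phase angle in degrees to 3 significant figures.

φ = 107°

Transfer-ellipse semi-major axis a_t = (r₁ + r₂)/2 = (89800 + 8.950×10^5)/2 = 4.924×10^5 km.
Transfer time t = π√(a_t³/μ) = 96440 s.
Target angular speed ω₂ = √(μ/r₂³) = 1.329×10^-5 rad/s.
Angle swept by the target during transfer: ω₂·t = 1.282 rad = 73.45°.
Arrival is 180° from departure on the ellipse, so φ = 180° − 73.45° = 107°.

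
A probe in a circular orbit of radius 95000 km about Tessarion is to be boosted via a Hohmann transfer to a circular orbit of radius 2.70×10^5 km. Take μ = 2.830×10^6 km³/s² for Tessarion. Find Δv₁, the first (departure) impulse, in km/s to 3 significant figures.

Δv₁ = 1.18 km/s

The Hohmann ellipse has a_t = (r₁ + r₂)/2 = 1.825×10^5 km.
On the circular orbit at r = 95000 km, v_c = √(μ/r) = 5.458 km/s.
Transfer-orbit speed at the same r (vis-viva, a = a_t): v_t = √[μ(2/r − 1/a_t)] = 6.639 km/s.
Δv₁ = |v_t − v_c| = |6.639 − 5.458| = 1.181 km/s.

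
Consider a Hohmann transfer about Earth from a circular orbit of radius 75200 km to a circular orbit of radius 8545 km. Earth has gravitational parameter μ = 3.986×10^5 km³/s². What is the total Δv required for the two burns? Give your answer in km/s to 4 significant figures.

Δv = 3.585 km/s

The Hohmann ellipse has a_t = (r₁ + r₂)/2 = 41872.5 km.
Circular speed at r₁: v₁ = √(μ/r₁) = √(3.986×10^5/75200) = 2.302 km/s.
On the transfer ellipse at r₁, vis-viva equation gives v_a = √[μ(2/r₁ − 1/a_t)] = 1.040 km/s.
First burn Δv₁ = |v_a − v₁| = 1.262 km/s.
Circular speed at r₂: v₂ = √(μ/r₂) = 6.830 km/s.
Transfer-orbit speed at r₂: v_p = √[μ(2/r₂ − 1/a_t)] = 9.153 km/s.
Second burn Δv₂ = |v₂ − v_p| = 2.323 km/s.
Δv = Δv₁ + Δv₂ = 1.262 + 2.323 = 3.585 km/s.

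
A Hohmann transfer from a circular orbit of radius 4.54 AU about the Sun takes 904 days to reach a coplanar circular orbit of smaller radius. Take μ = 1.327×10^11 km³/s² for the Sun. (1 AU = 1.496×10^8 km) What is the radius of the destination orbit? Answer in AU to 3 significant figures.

r₂ = 1.27 AU

In km: r₁ = 4.54 × 1.496×10^8 = 6.79184×10^8 km.
Transfer time t = 904 days = 7.81056×10^7 s, and t = π√(a_t³/μ).
So a_t = (μ t²/π²)^(1/3) = (1.327×10^11 × (7.81056×10^7)² / π²)^(1/3) = 4.3449×10^8 km.
Since a_t = (r₁ + r₂)/2, r₂ = 2a_t − r₁ = 2×4.3449×10^8 − 6.79184×10^8 = 1.89796×10^8 km.
In AU: r₂ = 1.89796×10^8 / 1.496×10^8 = 1.27 AU.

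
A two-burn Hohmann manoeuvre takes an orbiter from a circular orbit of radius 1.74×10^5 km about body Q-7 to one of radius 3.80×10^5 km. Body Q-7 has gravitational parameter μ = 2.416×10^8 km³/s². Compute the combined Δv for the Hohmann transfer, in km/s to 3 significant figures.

Δv = 11.6 km/s

Semi-major axis of the transfer orbit: a_t = (1.740×10^5 + 3.800×10^5)/2 = 2.770×10^5 km.
Circular speed at r₁: v₁ = √(μ/r₁) = √(2.416×10^8/1.740×10^5) = 37.263 km/s.
Transfer-orbit speed at r₁ (v² = μ(2/r − 1/a)): v_p = √[μ(2/r₁ − 1/a_t)] = 43.644 km/s.
First burn Δv₁ = |v_p − v₁| = 6.381 km/s.
Circular speed at r₂: v₂ = √(μ/r₂) = 25.21 km/s.
Transfer-orbit speed at r₂: v_a = √[μ(2/r₂ − 1/a_t)] = 19.98 km/s.
Second burn Δv₂ = |v₂ − v_a| = 5.230 km/s.
Δv = Δv₁ + Δv₂ = 6.381 + 5.230 = 11.61 km/s.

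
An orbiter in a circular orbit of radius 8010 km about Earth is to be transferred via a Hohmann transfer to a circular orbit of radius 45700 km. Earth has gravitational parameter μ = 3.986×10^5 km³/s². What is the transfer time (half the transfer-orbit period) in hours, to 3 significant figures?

The Hohmann ellipse has a_t = (r₁ + r₂)/2 = 26855 km.
By Kepler's third law the transfer-orbit period is T = 2π√(a_t³/μ), so t = T/2 = 21900 s.
Converting: 21900 s ÷ 3600 s/hour = 6.08 hours.

t = 6.08 hours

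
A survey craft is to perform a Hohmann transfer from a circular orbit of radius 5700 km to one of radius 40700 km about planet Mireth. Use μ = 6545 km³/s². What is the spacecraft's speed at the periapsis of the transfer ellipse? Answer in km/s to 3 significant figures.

Semi-major axis of the transfer orbit: a_t = (5700 + 40700)/2 = 23200 km.
At periapsis, r = 5700 km.
Applying v² = μ(2/r − 1/a_t): v = 1.419 km/s.

v = 1.42 km/s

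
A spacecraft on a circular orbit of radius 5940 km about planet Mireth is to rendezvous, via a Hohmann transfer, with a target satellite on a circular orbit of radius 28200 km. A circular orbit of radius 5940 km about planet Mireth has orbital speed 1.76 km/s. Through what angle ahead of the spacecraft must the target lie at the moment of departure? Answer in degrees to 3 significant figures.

From the circular-orbit relation v² = μ/r at r = 5940 km: μ = v²r = (1.76)² × 5940 = 18399.7 km³/s².
The Hohmann ellipse has a_t = (r₁ + r₂)/2 = 17070 km.
Transfer time t = π√(a_t³/μ) = 51653 s.
Target angular speed ω₂ = √(μ/r₂³) = 2.8644×10^-5 rad/s.
Angle swept by the target during transfer: ω₂·t = 1.4795 rad = 84.77°.
The spacecraft traverses 180° on the transfer ellipse, so the target must lead by 180° − 84.77° = 95.2°.

φ = 95.2°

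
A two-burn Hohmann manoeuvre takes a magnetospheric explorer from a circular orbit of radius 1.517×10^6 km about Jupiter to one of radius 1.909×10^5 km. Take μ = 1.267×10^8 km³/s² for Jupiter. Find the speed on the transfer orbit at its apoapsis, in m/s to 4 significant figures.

Semi-major axis of the transfer orbit: a_t = (1.517×10^6 + 1.909×10^5)/2 = 8.5395×10^5 km.
At apoapsis, r = 1.517×10^6 km.
Vis-viva: v = √[μ(2/r − 1/a_t)] = √[1.267×10^8 × (2/1.517×10^6 − 1/8.5395×10^5)] = 4.321 km/s.

v = 4321 m/s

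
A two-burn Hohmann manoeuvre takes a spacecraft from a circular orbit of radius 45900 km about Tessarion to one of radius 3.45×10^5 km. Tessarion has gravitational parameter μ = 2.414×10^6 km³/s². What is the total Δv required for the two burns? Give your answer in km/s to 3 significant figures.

Transfer-ellipse semi-major axis a_t = (r₁ + r₂)/2 = (45900 + 3.450×10^5)/2 = 1.9545×10^5 km.
Circular speed at r₁: v₁ = √(μ/r₁) = √(2.414×10^6/45900) = 7.252 km/s.
On the transfer ellipse at r₁, vis-viva gives v_p = √[μ(2/r₁ − 1/a_t)] = 9.635 km/s.
First burn Δv₁ = |v_p − v₁| = 2.383 km/s.
Circular speed at r₂: v₂ = √(μ/r₂) = 2.645 km/s.
Transfer-orbit speed at r₂: v_a = √[μ(2/r₂ − 1/a_t)] = 1.282 km/s.
Second burn Δv₂ = |v₂ − v_a| = 1.363 km/s.
Total Δv = Δv₁ + Δv₂ = 3.746 km/s.

Δv = 3.75 km/s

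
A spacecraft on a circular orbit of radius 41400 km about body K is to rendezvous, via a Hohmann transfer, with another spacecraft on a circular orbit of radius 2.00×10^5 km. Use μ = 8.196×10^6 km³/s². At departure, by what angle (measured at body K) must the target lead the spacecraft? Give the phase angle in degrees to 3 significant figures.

φ = 95.6°

The Hohmann ellipse has a_t = (r₁ + r₂)/2 = 1.207×10^5 km.
Transfer time t = π√(a_t³/μ) = 46016 s.
Target angular speed ω₂ = √(μ/r₂³) = 3.2008×10^-5 rad/s.
Angle swept by the target during transfer: ω₂·t = 1.4729 rad = 84.39°.
The spacecraft traverses 180° on the transfer ellipse, so the target must lead by 180° − 84.39° = 95.6°.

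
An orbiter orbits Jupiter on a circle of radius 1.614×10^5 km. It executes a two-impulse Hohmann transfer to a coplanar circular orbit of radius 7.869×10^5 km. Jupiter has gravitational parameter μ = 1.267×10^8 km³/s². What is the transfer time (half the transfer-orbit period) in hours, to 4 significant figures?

t = 25.31 hours

Semi-major axis of the transfer orbit: a_t = (1.614×10^5 + 7.869×10^5)/2 = 4.7415×10^5 km.
Transfer time t = π√(a_t³/μ) = π√((4.7415×10^5)³ / 1.267×10^8) = 91120 s.
Converting: 91120 s ÷ 3600 s/hour = 25.31 hours.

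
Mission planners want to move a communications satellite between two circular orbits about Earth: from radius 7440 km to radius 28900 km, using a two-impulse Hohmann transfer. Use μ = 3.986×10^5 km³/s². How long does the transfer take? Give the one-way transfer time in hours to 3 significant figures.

Transfer-ellipse semi-major axis a_t = (r₁ + r₂)/2 = (7440 + 28900)/2 = 18170 km.
Transfer time t = π√(a_t³/μ) = π√((18170)³ / 3.986×10^5) = 12190 s.
Converting: 12190 s ÷ 3600 s/hour = 3.39 hours.

t = 3.39 hours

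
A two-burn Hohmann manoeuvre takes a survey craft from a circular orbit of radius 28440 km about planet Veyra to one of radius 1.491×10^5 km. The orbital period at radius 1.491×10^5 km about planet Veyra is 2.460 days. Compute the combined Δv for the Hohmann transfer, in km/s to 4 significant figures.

Δv = 4.900 km/s

From Kepler's third law T² = 4π²r³/μ at r = 1.491×10^5 km, T = 2.460 days = 2.460 × 86400 s = 2.12544×10^5 s: μ = 4π²r³/T² = 2.89664×10^6 km³/s².
The Hohmann ellipse has a_t = (r₁ + r₂)/2 = 88770 km.
Circular speed at r₁: v₁ = √(μ/r₁) = √(2.89664×10^6/28440) = 10.092 km/s.
Transfer-orbit speed at r₁ (v² = μ(2/r − 1/a)): v_p = √[μ(2/r₁ − 1/a_t)] = 13.079 km/s.
First burn Δv₁ = |v_p − v₁| = 2.987 km/s.
At r₂, v₂ = √(μ/r₂) = 4.408 km/s.
Transfer-orbit speed at r₂: v_a = √[μ(2/r₂ − 1/a_t)] = 2.495 km/s.
Second burn Δv₂ = |v₂ − v_a| = 1.913 km/s.
Δv = Δv₁ + Δv₂ = 2.987 + 1.913 = 4.900 km/s.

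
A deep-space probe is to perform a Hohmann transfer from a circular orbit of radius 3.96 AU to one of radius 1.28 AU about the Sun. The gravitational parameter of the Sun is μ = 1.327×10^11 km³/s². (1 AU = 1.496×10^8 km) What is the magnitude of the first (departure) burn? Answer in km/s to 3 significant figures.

In km: r₁ = 3.96 × 1.496×10^8 = 5.92416×10^8 km; r₂ = 1.28 × 1.496×10^8 = 1.91488×10^8 km.
Semi-major axis of the transfer orbit: a_t = (5.92416×10^8 + 1.91488×10^8)/2 = 3.91952×10^8 km.
Circular speed at r = 5.92416×10^8 km: v_c = √(μ/r) = 14.96656 km/s.
Transfer-orbit speed at the same r (vis-viva, a = a_t): v_t = √[μ(2/r − 1/a_t)] = 10.46108 km/s.
Δv₁ = |v_t − v_c| = |10.46108 − 14.96656| = 4.505 km/s.

Δv₁ = 4.51 km/s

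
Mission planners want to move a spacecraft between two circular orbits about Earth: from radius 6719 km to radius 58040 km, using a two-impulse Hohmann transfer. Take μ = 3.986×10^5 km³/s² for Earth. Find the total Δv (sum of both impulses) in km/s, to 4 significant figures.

Δv = 4.037 km/s

Semi-major axis of the transfer orbit: a_t = (6719 + 58040)/2 = 32379.5 km.
At r₁ the circular-orbit speed is v₁ = √(μ/r₁) = 7.7022 km/s.
Transfer-orbit speed at r₁ (vis-viva): v_p = √[μ(2/r₁ − 1/a_t)] = 10.312 km/s.
First burn Δv₁ = |v_p − v₁| = 2.610 km/s.
Circular speed at r₂: v₂ = √(μ/r₂) = 2.621 km/s.
Transfer-orbit speed at r₂: v_a = √[μ(2/r₂ − 1/a_t)] = 1.194 km/s.
Second burn Δv₂ = |v₂ − v_a| = 1.427 km/s.
Δv = Δv₁ + Δv₂ = 2.610 + 1.427 = 4.037 km/s.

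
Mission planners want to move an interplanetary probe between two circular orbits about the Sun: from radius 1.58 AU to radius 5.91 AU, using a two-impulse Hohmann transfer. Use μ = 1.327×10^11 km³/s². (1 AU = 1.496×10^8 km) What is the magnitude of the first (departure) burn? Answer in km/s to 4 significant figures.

Δv₁ = 6.071 km/s

In km: r₁ = 1.58 × 1.496×10^8 = 2.36368×10^8 km; r₂ = 5.91 × 1.496×10^8 = 8.84136×10^8 km.
Transfer-ellipse semi-major axis a_t = (r₁ + r₂)/2 = (2.36368×10^8 + 8.84136×10^8)/2 = 5.60252×10^8 km.
On the circular orbit at r = 2.36368×10^8 km, v_c = √(μ/r) = 23.694 km/s.
Vis-viva on the transfer ellipse at r = 2.36368×10^8 km gives v_t = √[μ(2/r − 1/a_t)] = 29.765 km/s.
Δv₁ = |v_t − v_c| = |29.765 − 23.694| = 6.071 km/s.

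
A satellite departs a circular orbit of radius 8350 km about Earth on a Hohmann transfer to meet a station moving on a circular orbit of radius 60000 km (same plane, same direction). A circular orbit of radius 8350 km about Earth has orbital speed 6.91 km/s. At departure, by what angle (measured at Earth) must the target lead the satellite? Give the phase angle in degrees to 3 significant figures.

From the circular-orbit relation v² = μ/r at r = 8350 km: μ = v²r = (6.91)² × 8350 = 3.98697×10^5 km³/s².
The Hohmann ellipse has a_t = (r₁ + r₂)/2 = 34175 km.
Transfer time t = π√(a_t³/μ) = 31433 s.
Target angular speed ω₂ = √(μ/r₂³) = 4.2963×10^-5 rad/s.
Angle swept by the target during transfer: ω₂·t = 1.3505 rad = 77.38°.
Arrival is 180° from departure on the ellipse, so φ = 180° − 77.38° = 103°.

φ = 103°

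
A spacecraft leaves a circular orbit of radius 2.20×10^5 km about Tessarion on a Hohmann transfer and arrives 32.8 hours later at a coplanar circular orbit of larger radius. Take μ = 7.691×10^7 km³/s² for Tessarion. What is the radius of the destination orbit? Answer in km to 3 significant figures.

r₂ = 7.34×10^5 km

Transfer time t = 32.8 hours = 1.1808×10^5 s, and t = π√(a_t³/μ).
So a_t = (μ t²/π²)^(1/3) = (7.691×10^7 × (1.1808×10^5)² / π²)^(1/3) = 4.7718×10^5 km.
Since a_t = (r₁ + r₂)/2, r₂ = 2a_t − r₁ = 2×4.7718×10^5 − 2.200×10^5 = 7.3436×10^5 km.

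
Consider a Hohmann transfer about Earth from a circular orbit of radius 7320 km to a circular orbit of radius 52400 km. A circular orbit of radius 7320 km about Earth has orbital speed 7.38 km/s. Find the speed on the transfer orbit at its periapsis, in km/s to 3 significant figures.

From the circular-orbit relation v² = μ/r at r = 7320 km: μ = v²r = (7.38)² × 7320 = 3.98679×10^5 km³/s².
The Hohmann ellipse has a_t = (r₁ + r₂)/2 = 29860 km.
At periapsis, r = 7320 km.
Vis-viva: v = √[μ(2/r − 1/a_t)] = √[3.98679×10^5 × (2/7320 − 1/29860)] = 9.776 km/s.

v = 9.78 km/s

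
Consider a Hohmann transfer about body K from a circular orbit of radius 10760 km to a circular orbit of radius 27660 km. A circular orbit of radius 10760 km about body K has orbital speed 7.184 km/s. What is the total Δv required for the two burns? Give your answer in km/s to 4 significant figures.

Δv = 2.564 km/s

From the circular-orbit relation v² = μ/r at r = 10760 km: μ = v²r = (7.184)² × 10760 = 5.55322×10^5 km³/s².
Semi-major axis of the transfer orbit: a_t = (10760 + 27660)/2 = 19210 km.
At r₁ the circular-orbit speed is v₁ = √(μ/r₁) = 7.1840 km/s.
Transfer-orbit speed at r₁ (vis-viva): v_p = √[μ(2/r₁ − 1/a_t)] = 8.6204 km/s.
First burn Δv₁ = |v_p − v₁| = 1.4364 km/s.
At r₂, v₂ = √(μ/r₂) = 4.4807 km/s.
Transfer-orbit speed at r₂: v_a = √[μ(2/r₂ − 1/a_t)] = 3.3534 km/s.
Second burn Δv₂ = |v₂ − v_a| = 1.1273 km/s.
Total Δv = Δv₁ + Δv₂ = 2.564 km/s.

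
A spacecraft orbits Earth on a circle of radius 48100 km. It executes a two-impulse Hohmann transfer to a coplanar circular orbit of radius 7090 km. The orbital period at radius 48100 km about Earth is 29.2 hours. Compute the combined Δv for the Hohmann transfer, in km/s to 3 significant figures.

Δv = 3.82 km/s

From Kepler's third law T² = 4π²r³/μ at r = 48100 km, T = 29.2 hours = 29.2 × 3600 s = 1.0512×10^5 s: μ = 4π²r³/T² = 3.97580×10^5 km³/s².
The Hohmann ellipse has a_t = (r₁ + r₂)/2 = 27595 km.
At r₁ the circular-orbit speed is v₁ = √(μ/r₁) = 2.875 km/s.
Transfer-orbit speed at r₁ (vis-viva equation): v_a = √[μ(2/r₁ − 1/a_t)] = 1.457 km/s.
First burn Δv₁ = |v_a − v₁| = 1.418 km/s.
Circular speed at r₂: v₂ = √(μ/r₂) = 7.4884 km/s.
Transfer-orbit speed at r₂: v_p = √[μ(2/r₂ − 1/a_t)] = 9.8866 km/s.
Second burn Δv₂ = |v₂ − v_p| = 2.398 km/s.
Total Δv = Δv₁ + Δv₂ = 3.816 km/s.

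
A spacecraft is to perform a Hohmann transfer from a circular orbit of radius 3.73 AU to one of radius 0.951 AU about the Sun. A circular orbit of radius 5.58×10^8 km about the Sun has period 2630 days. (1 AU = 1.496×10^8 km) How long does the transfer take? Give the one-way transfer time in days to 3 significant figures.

t = 654 days

From Kepler's third law T² = 4π²r³/μ at r = 5.58×10^8 km, T = 2630 days = 2630 × 86400 s = 2.27232×10^8 s: μ = 4π²r³/T² = 1.32838×10^11 km³/s².
In km: r₁ = 3.73 × 1.496×10^8 = 5.58008×10^8 km; r₂ = 0.951 × 1.496×10^8 = 1.422696×10^8 km.
Transfer-ellipse semi-major axis a_t = (r₁ + r₂)/2 = (5.58008×10^8 + 1.422696×10^8)/2 = 3.501388×10^8 km.
Transfer time t = π√(a_t³/μ) = π√((3.501388×10^8)³ / 1.32838×10^11) = 5.647×10^7 s.
Converting: 5.647×10^7 s ÷ 86400 s/day = 654 days.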